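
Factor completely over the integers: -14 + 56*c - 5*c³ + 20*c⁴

(4*c - 1)*(5*c³ + 14)

Group as (20*c⁴ + 56*c) + (-5*c³ - 14) = 4*c*(5*c³ + 14) - (5*c³ + 14).
Both groups share the factor (5*c³ + 14).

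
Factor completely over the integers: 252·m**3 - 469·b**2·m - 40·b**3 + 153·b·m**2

Group: b·(-40·b**2 + 11·b·m + 21·m**2) + 12·m·(-40·b**2 + 11·b·m + 21·m**2); both groups contain (-40·b**2 + 11·b·m + 21·m**2), so (b + 12·m) is a factor with cofactor -40·b**2 + 11·b·m + 21·m**2.
The cofactor groups again: -40·b**2 + 11·b·m + 21·m**2 = -5·b·(8·b - 7·m) - 3·m·(8·b - 7·m); both groups contain (8·b - 7·m), giving -(5·b + 3·m)·(8·b - 7·m).

-(5·b + 3·m)·(8·b - 7·m)·(b + 12·m)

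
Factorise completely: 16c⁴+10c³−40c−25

(8c+5)(2c³−5)

Group as (16c⁴−40c) + (10c³−25) = 8c(2c³−5) + 5(2c³−5).
Both groups share the factor (2c³−5).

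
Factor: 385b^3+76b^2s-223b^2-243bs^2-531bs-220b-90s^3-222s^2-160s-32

Group: 7b(55b^2+58bs+31b+15s^2+17s+4) + (-6s-8)(55b^2+58bs+31b+15s^2+17s+4); both groups contain (55b^2+58bs+31b+15s^2+17s+4), so (7b-6s-8) is a factor with cofactor 55b^2+58bs+31b+15s^2+17s+4.
The cofactor groups again: 55b^2+58bs+31b+15s^2+17s+4 = 5b(11b+5s+4) + (3s+1)(11b+5s+4); both groups contain (11b+5s+4), giving (5b+3s+1)(11b+5s+4).

(11b+5s+4)(5b+3s+1)(7b-6s-8)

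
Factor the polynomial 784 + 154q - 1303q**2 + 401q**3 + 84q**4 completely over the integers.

By the rational root theorem, q = 8/7 is a root, giving the factor (7q - 8) and quotient 12q**3 + 71q**2 - 105q - 98.
Continuing, q = 7/4 is a root, so (4q - 7) is a factor; dividing leaves 3q**2 + 23q + 14.
The remaining quadratic factors as (q + 7)(3q + 2).

(3q + 2)(4q - 7)(7q - 8)(q + 7)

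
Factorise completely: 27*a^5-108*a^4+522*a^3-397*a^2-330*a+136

(3*a+2)*(3*a-1)*(3*a-4)*(a^2-3*a+17)

Among the possible rational roots, a = 4/3 is a root, giving the factor (3*a-4) and quotient 9*a^4-24*a^3+142*a^2+57*a-34.
Continuing, a = -2/3 is a root, so (3*a+2) is a factor; dividing leaves 3*a^3-10*a^2+54*a-17.
Then a = 1/3 is a root, so (3*a-1) divides it; the quotient is a^2-3*a+17.
The quadratic a^2-3*a+17 has discriminant -59 < 0 and is irreducible over ℤ.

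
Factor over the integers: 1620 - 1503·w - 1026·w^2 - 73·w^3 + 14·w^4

(2·w + 9)·(7·w - 5)·(w + 3)·(w - 12)

By the rational root theorem, w = 12 is a root, so (w - 12) divides it; the quotient is 14·w^3 + 95·w^2 + 114·w - 135.
Continuing, w = -9/2 is a root, so (2·w + 9) is a factor; dividing leaves 7·w^2 + 16·w - 15.
The remaining quadratic factors as (7·w - 5)(w + 3).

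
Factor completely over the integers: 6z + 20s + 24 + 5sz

(5s + 6)(z + 4)

Group as (5sz + 20s) + (6z + 24) = 5s(z + 4) + 6(z + 4).
Both groups share the factor (z + 4).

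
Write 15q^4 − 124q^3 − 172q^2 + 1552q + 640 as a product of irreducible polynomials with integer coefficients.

Testing divisors of the constant over divisors of the leading coefficient, q = −10/3 is a root, so (3q + 10) is a factor; dividing leaves 5q^3 − 58q^2 + 136q + 64.
Then q = 4 is a root, so (q − 4) is a factor; dividing leaves 5q^2 − 38q − 16.
The remaining quadratic factors as (q − 8)(5q + 2).

(3q + 10)(5q + 2)(q − 4)(q − 8)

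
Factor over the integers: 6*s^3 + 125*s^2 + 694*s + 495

By the rational root theorem, s = −11 is a root, giving the factor (s + 11) and quotient 6*s^2 + 59*s + 45.
The remaining quadratic factors as (s + 9)(6*s + 5).

(6*s + 5)*(s + 11)*(s + 9)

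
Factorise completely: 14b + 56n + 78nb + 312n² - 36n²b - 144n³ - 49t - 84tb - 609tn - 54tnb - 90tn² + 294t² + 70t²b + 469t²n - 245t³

-(7t - 8n - 2b)(5t - 6n - 1)(7t + 3n - 7)

Group: 7t(-35t² + 82tn + 10tb + 7t - 48n² - 12nb - 8n - 2b) + (3n - 7)(-35t² + 82tn + 10tb + 7t - 48n² - 12nb - 8n - 2b); both groups contain (-35t² + 82tn + 10tb + 7t - 48n² - 12nb - 8n - 2b), so (7t + 3n - 7) is a factor with cofactor -35t² + 82tn + 10tb + 7t - 48n² - 12nb - 8n - 2b.
The cofactor groups again: -35t² + 82tn + 10tb + 7t - 48n² - 12nb - 8n - 2b = -7t(5t - 6n - 1) + (8n + 2b)(5t - 6n - 1); both groups contain (5t - 6n - 1), giving -(7t - 8n - 2b)(5t - 6n - 1).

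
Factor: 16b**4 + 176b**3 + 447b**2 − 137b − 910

(4b + 13)(4b − 5)(b + 2)(b + 7)

Among the possible rational roots, b = −7 is a root, giving the factor (b + 7) and quotient 16b**3 + 64b**2 − b − 130.
Continuing, b = −2 is a root, so (b + 2) is a factor; dividing leaves 16b**2 + 32b − 65.
The remaining quadratic factors as (4b − 5)(4b + 13).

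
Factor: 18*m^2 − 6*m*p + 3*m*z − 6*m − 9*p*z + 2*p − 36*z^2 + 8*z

Group: 3*m*(6*m + 9*z − 2) + (−p − 4*z)*(6*m + 9*z − 2); both groups contain (6*m + 9*z − 2).

(3*m − p − 4*z)*(6*m + 9*z − 2)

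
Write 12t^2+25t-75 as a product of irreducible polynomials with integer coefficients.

(3t-5)(4t+15)

Need a pair with product 12·(-75) = -900 and sum 25: that's -20 and 45.
Split the middle term: 12t^2-20t + 45t-75 = 4t(3t-5) + 15(3t-5).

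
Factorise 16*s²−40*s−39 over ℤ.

(4*s+3)*(4*s−13)

Need a pair with product 16·(−39) = −624 and sum −40: that's −52 and 12.
Split the middle term: 16*s²−52*s + 12*s−39 = 4*s*(4*s−13) + 3*(4*s−13).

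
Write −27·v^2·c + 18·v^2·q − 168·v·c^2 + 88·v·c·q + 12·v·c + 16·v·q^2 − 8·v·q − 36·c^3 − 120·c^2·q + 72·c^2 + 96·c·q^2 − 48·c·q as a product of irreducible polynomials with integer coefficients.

Group: v·(−27·v·c + 18·v·q − 6·c^2 − 20·c·q + 12·c + 16·q^2 − 8·q) + 6·c·(−27·v·c + 18·v·q − 6·c^2 − 20·c·q + 12·c + 16·q^2 − 8·q); both groups contain (−27·v·c + 18·v·q − 6·c^2 − 20·c·q + 12·c + 16·q^2 − 8·q), so (v + 6·c) is a factor with cofactor −27·v·c + 18·v·q − 6·c^2 − 20·c·q + 12·c + 16·q^2 − 8·q.
The cofactor groups again: −27·v·c + 18·v·q − 6·c^2 − 20·c·q + 12·c + 16·q^2 − 8·q = −3·c·(9·v + 2·c + 8·q − 4) + 2·q·(9·v + 2·c + 8·q − 4); both groups contain (9·v + 2·c + 8·q − 4), giving −(3·c − 2·q)·(9·v + 2·c + 8·q − 4).

−(9·v + 2·c + 8·q − 4)·(3·c − 2·q)·(v + 6·c)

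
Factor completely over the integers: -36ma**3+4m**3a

Every term has a factor of 4ma. Then m**2-9a**2 = (m)² − (3a)².

4am(m-3a)(m+3a)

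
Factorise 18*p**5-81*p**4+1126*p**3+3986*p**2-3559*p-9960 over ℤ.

Testing divisors of the constant over divisors of the leading coefficient, p = -8/3 is a root, so (3*p+8) is a factor; dividing leaves 6*p**4-43*p**3+490*p**2+22*p-1245.
Next, p = -3/2 is a root, so (2*p+3) is a factor; dividing leaves 3*p**3-26*p**2+284*p-415.
Next, p = 5/3 is a root, so (3*p-5) is a factor; dividing leaves p**2-7*p+83.
The quadratic p**2-7*p+83 has discriminant -283 < 0 and is irreducible over ℤ.

(2*p+3)*(3*p+8)*(3*p-5)*(p**2-7*p+83)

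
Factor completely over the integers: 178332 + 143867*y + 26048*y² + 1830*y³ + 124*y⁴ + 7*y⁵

Testing divisors of the constant over divisors of the leading coefficient, y = -12/7 is a root, so (7*y + 12) is a factor; dividing leaves y⁴ + 16*y³ + 234*y² + 3320*y + 14861.
Continuing, y = -7 is a root, so (y + 7) divides it; the quotient is y³ + 9*y² + 171*y + 2123.
Next, y = -11 is a root, giving the factor (y + 11) and quotient y² - 2*y + 193.
The quadratic y² - 2*y + 193 has discriminant -768 < 0 and is irreducible over ℤ.

(7*y + 12)*(y + 11)*(y + 7)*(y² - 2*y + 193)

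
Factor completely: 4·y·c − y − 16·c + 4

(4·c − 1)·(y − 4)

Group as (4·y·c − y) + (−16·c + 4) = y·(4·c − 1) − 4·(4·c − 1).
Both groups share the factor (4·c − 1).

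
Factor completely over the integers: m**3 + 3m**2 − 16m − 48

(m + 3)(m + 4)(m − 4)

Trying the rational-root candidates, m = −3 is a root, giving the factor (m + 3) and quotient m**2 − 16.
The remaining quadratic factors as (m + 4)(m − 4).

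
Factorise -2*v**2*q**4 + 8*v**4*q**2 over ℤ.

Factor out 2*v**2*q**2, leaving 4*v**2 - q**2, which is a difference of two squares.

2*q**2*v**2*(2*v - q)*(2*v + q)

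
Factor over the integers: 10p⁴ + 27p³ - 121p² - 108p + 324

(2p + 9)(5p - 9)(p + 2)(p - 2)

Trying the rational-root candidates, p = -9/2 is a root, so (2p + 9) divides it; the quotient is 5p³ - 9p² - 20p + 36.
Next, p = 9/5 is a root, so (5p - 9) is a factor; dividing leaves p² - 4.
The remaining quadratic factors as (p - 2)(p + 2).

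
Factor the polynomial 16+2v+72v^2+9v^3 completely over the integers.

Group as (9v^3+2v) + (72v^2+16) = v(9v^2+2) + 8(9v^2+2).
Both groups share the factor (9v^2+2).

(v+8)(9v^2+2)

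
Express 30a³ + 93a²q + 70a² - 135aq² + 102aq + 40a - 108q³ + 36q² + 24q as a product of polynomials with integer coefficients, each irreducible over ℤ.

(2a - 3q + 2)(3a + 12q + 4)(5a + 3q)

Group: 2a(15a² + 69aq + 20a + 36q² + 12q) + (-3q + 2)(15a² + 69aq + 20a + 36q² + 12q); both groups contain (15a² + 69aq + 20a + 36q² + 12q), so (2a - 3q + 2) is a factor with cofactor 15a² + 69aq + 20a + 36q² + 12q.
The cofactor groups again: 15a² + 69aq + 20a + 36q² + 12q = 3a(5a + 3q) + (12q + 4)(5a + 3q); both groups contain (5a + 3q), giving (3a + 12q + 4)(5a + 3q).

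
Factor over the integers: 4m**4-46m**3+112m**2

Pull out the common factor 2m**2, then factor the remaining trinomial.

2m**2(2m-7)(m-8)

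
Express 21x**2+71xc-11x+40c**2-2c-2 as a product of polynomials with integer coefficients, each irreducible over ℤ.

Group: 3x(7x+5c+1) + (8c-2)(7x+5c+1); both groups contain (7x+5c+1).

(7x+5c+1)(3x+8c-2)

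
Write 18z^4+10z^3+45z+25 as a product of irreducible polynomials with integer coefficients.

(9z+5)(2z^3+5)

Group as (18z^4+45z) + (10z^3+25) = 9z(2z^3+5) + 5(2z^3+5).
Both groups share the factor (2z^3+5).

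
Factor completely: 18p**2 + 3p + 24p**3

Pull out the common factor 3p, then factor the remaining trinomial.

3p(2p + 1)(4p + 1)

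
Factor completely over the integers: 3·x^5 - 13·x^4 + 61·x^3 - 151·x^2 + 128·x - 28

(3·x - 1)·(x - 1)·(x - 2)·(x^2 - x + 14)

Testing divisors of the constant over divisors of the leading coefficient, x = 1 is a root, giving the factor (x - 1) and quotient 3·x^4 - 10·x^3 + 51·x^2 - 100·x + 28.
Next, x = 2 is a root, so (x - 2) divides it; the quotient is 3·x^3 - 4·x^2 + 43·x - 14.
Next, x = 1/3 is a root, so (3·x - 1) is a factor; dividing leaves x^2 - x + 14.
The quadratic x^2 - x + 14 has discriminant -55 < 0 and is irreducible over ℤ.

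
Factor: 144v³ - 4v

Pull out the common factor 4v; 36v² - 1 is a difference of squares.

4v(6v + 1)(6v - 1)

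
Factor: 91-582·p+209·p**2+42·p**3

(6·p-1)·(7·p-13)·(p+7)

Testing divisors of the constant over divisors of the leading coefficient, p = -7 is a root, giving the factor (p+7) and quotient 42·p**2-85·p+13.
The remaining quadratic factors as (7·p-13)(6·p-1).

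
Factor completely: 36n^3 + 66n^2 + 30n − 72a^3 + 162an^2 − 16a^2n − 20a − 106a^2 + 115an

−(2a − 3n)(4a + 6n + 5)(9a + 2n + 2)

Group: 9a(−8a^2 − 10a + 18n^2 + 15n) + (2n + 2)(−8a^2 − 10a + 18n^2 + 15n); both groups contain (−8a^2 − 10a + 18n^2 + 15n), so (9a + 2n + 2) is a factor with cofactor −8a^2 − 10a + 18n^2 + 15n.
The cofactor groups again: −8a^2 − 10a + 18n^2 + 15n = −2a(4a + 6n + 5) + 3n(4a + 6n + 5); both groups contain (4a + 6n + 5), giving −(2a − 3n)(4a + 6n + 5).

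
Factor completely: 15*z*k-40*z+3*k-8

(3*k-8)*(5*z+1)

Group as (15*z*k-40*z) + (3*k-8) = 5*z*(3*k-8) + (3*k-8).
Both groups share the factor (3*k-8).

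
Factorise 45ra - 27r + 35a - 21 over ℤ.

Group as (45ra - 27r) + (35a - 21) = 9r(5a - 3) + 7(5a - 3).
Both groups share the factor (5a - 3).

(5a - 3)(9r + 7)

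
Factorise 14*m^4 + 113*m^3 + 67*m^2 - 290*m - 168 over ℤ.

(2*m - 3)*(7*m + 4)*(m + 2)*(m + 7)

Trying the rational-root candidates, m = -4/7 is a root, so (7*m + 4) is a factor; dividing leaves 2*m^3 + 15*m^2 + m - 42.
Then m = -2 is a root, so (m + 2) is a factor; dividing leaves 2*m^2 + 11*m - 21.
The remaining quadratic factors as (m + 7)(2*m - 3).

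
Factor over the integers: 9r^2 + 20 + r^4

(r^2 + 4)(r^2 + 5)

Substitute u = r^2 to get a quadratic in u, then factor.
r^2 + 5 is irreducible over ℤ (always positive, so no real roots).
r^2 + 4 is irreducible over ℤ (sum of squares).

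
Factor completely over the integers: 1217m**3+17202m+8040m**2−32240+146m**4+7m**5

(7m−8)(m+13)(m+5)(m**2+4m+62)

Testing divisors of the constant over divisors of the leading coefficient, m = −13 is a root, giving the factor (m+13) and quotient 7m**4+55m**3+502m**2+1514m−2480.
Then m = −5 is a root, so (m+5) divides it; the quotient is 7m**3+20m**2+402m−496.
Continuing, m = 8/7 is a root, so (7m−8) divides it; the quotient is m**2+4m+62.
The quadratic m**2+4m+62 has discriminant −232 < 0 and is irreducible over ℤ.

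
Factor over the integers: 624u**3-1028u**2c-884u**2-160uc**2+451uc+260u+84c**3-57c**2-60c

(13u-3c)(4u-7c-4)(12u+4c-5)

Group: 4u(156u**2+16uc-65u-12c**2+15c) + (-7c-4)(156u**2+16uc-65u-12c**2+15c); both groups contain (156u**2+16uc-65u-12c**2+15c), so (4u-7c-4) is a factor with cofactor 156u**2+16uc-65u-12c**2+15c.
The cofactor groups again: 156u**2+16uc-65u-12c**2+15c = 12u(13u-3c) + (4c-5)(13u-3c); both groups contain (13u-3c), giving (12u+4c-5)(13u-3c).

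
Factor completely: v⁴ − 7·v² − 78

(v² + 6)·(v² − 13)

Substitute u = v² to get a quadratic in u, then factor.
v² − 13 is irreducible over ℤ (13 is not a perfect square).
v² + 6 is irreducible over ℤ (always positive, so no real roots).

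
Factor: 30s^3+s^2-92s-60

Among the possible rational roots, s = -5/6 is a root, giving the factor (6s+5) and quotient 5s^2-4s-12.
The remaining quadratic factors as (5s+6)(s-2).

(5s+6)(6s+5)(s-2)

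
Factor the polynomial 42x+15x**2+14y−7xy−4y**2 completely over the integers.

Group: 5x(3x+y) + (−4y+14)(3x+y); both groups contain (3x+y).

(3x+y)(5x−4y+14)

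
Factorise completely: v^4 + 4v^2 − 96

Substitute u = v^2 to get a quadratic in u, then factor.
v^2 + 12 is irreducible over ℤ (always positive, so no real roots).
v^2 − 8 is irreducible over ℤ (8 is not a perfect square).

(v^2 + 12)(v^2 − 8)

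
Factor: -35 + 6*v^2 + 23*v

Need a pair with product 6·(-35) = -210 and sum 23: that's 30 and -7.
Split the middle term: 6*v^2 + 30*v - 7*v - 35 = 6*v*(v + 5) - 7*(v + 5).

(6*v - 7)*(v + 5)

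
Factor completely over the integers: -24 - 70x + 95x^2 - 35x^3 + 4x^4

(4x + 1)(x - 2)(x - 3)(x - 4)

Trying the rational-root candidates, x = -1/4 is a root, so (4x + 1) divides it; the quotient is x^3 - 9x^2 + 26x - 24.
Then x = 2 is a root, so (x - 2) is a factor; dividing leaves x^2 - 7x + 12.
The remaining quadratic factors as (x - 4)(x - 3).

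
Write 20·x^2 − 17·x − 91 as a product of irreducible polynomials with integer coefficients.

(4·x + 7)·(5·x − 13)

Need a pair with product 20·(−91) = −1820 and sum −17: that's 35 and −52.
Split the middle term: 20·x^2 + 35·x − 52·x − 91 = 5·x·(4·x + 7) − 13·(4·x + 7).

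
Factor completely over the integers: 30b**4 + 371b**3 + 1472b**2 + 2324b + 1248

Trying the rational-root candidates, b = -8/3 is a root, so (3b + 8) is a factor; dividing leaves 10b**3 + 97b**2 + 232b + 156.
Then b = -6/5 is a root, giving the factor (5b + 6) and quotient 2b**2 + 17b + 26.
The remaining quadratic factors as (b + 2)(2b + 13).

(2b + 13)(3b + 8)(5b + 6)(b + 2)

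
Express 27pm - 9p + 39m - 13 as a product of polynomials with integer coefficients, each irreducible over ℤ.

(3m - 1)(9p + 13)

Group as (27pm - 9p) + (39m - 13) = 9p(3m - 1) + 13(3m - 1).
Both groups share the factor (3m - 1).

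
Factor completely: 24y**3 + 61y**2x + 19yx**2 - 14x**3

Group: 3y(8y**2 + 23yx + 14x**2) - x(8y**2 + 23yx + 14x**2); both groups contain (8y**2 + 23yx + 14x**2), so (3y - x) is a factor with cofactor 8y**2 + 23yx + 14x**2.
The cofactor groups again: 8y**2 + 23yx + 14x**2 = 8y(y + 2x) + 7x(y + 2x); both groups contain (y + 2x), giving (8y + 7x)(y + 2x).

(3y - x)(y + 2x)(8y + 7x)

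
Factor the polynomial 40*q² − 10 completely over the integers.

10*(2*q + 1)*(2*q − 1)

Every term has a factor of 10. Then 4*q² − 1 = (2*q)² − (1)².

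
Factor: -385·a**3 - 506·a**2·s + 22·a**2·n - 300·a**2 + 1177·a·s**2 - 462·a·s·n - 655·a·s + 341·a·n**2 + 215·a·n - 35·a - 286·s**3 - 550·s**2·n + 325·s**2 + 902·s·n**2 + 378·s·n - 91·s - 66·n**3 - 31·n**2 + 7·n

Group: 7·a·(-55·a**2 - 88·a·s - 44·a·n - 35·a + 143·s**2 - 154·s·n - 91·s + 11·n**2 + 7·n) + (-2·s - 6·n + 1)·(-55·a**2 - 88·a·s - 44·a·n - 35·a + 143·s**2 - 154·s·n - 91·s + 11·n**2 + 7·n); both groups contain (-55·a**2 - 88·a·s - 44·a·n - 35·a + 143·s**2 - 154·s·n - 91·s + 11·n**2 + 7·n), so (7·a - 2·s - 6·n + 1) is a factor with cofactor -55·a**2 - 88·a·s - 44·a·n - 35·a + 143·s**2 - 154·s·n - 91·s + 11·n**2 + 7·n.
The cofactor groups again: -55·a**2 - 88·a·s - 44·a·n - 35·a + 143·s**2 - 154·s·n - 91·s + 11·n**2 + 7·n = -11·a·(5·a + 13·s - n) + (11·s - 11·n - 7)·(5·a + 13·s - n); both groups contain (5·a + 13·s - n), giving -(11·a - 11·s + 11·n + 7)·(5·a + 13·s - n).

-(11·a - 11·s + 11·n + 7)·(5·a + 13·s - n)·(7·a - 2·s - 6·n + 1)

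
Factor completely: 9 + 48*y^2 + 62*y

(6*y + 1)*(8*y + 9)

Need a pair with product 48·9 = 432 and sum 62: that's 54 and 8.
Split the middle term: 48*y^2 + 54*y + 8*y + 9 = 6*y*(8*y + 9) + (8*y + 9).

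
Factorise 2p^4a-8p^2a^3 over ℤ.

2ap^2(p-2a)(p+2a)

Every term has a factor of 2p^2a. Then p^2-4a^2 = (p)² − (2a)².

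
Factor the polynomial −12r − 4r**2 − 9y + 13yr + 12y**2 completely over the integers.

Group: 4y(3y + 4r) + (−r − 3)(3y + 4r); both groups contain (3y + 4r).

(4y − r − 3)(3y + 4r)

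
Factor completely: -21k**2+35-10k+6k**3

(2k-7)(3k**2-5)

Group as (6k**3-10k) + (-21k**2+35) = 2k(3k**2-5) - 7(3k**2-5).
Both groups share the factor (3k**2-5).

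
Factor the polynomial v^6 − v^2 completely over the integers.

v^2*(v + 1)*(v − 1)*(v^2 + 1)

Every term has a factor of v^2; factoring it out leaves v^4 − 1.
Recognize a difference of squares with the parts v^2 and 1.
v^2 − 1 is again a difference of squares: (v − 1)*(v + 1).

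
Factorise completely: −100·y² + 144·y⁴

4·y²·(6·y + 5)·(6·y − 5)

Pull out the common factor 4·y²; 36·y² − 25 is a difference of squares.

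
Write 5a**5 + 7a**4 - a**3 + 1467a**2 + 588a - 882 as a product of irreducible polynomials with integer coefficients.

Among the possible rational roots, a = -1 is a root, so (a + 1) is a factor; dividing leaves 5a**4 + 2a**3 - 3a**2 + 1470a - 882.
Then a = 3/5 is a root, giving the factor (5a - 3) and quotient a**3 + a**2 + 294.
Next, a = -7 is a root, so (a + 7) is a factor; dividing leaves a**2 - 6a + 42.
The quadratic a**2 - 6a + 42 has discriminant -132 < 0 and is irreducible over ℤ.

(5a - 3)(a + 1)(a + 7)(a**2 - 6a + 42)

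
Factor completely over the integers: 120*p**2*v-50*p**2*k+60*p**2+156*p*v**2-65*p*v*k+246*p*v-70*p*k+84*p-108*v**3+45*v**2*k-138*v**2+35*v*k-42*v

Group: 2*p*(60*p*v-25*p*k+30*p+108*v**2-45*v*k+138*v-35*k+42) - v*(60*p*v-25*p*k+30*p+108*v**2-45*v*k+138*v-35*k+42); both groups contain (60*p*v-25*p*k+30*p+108*v**2-45*v*k+138*v-35*k+42), so (2*p-v) is a factor with cofactor 60*p*v-25*p*k+30*p+108*v**2-45*v*k+138*v-35*k+42.
The cofactor groups again: 60*p*v-25*p*k+30*p+108*v**2-45*v*k+138*v-35*k+42 = 5*p*(12*v-5*k+6) + (9*v+7)*(12*v-5*k+6); both groups contain (12*v-5*k+6), giving (5*p+9*v+7)*(12*v-5*k+6).

(12*v-5*k+6)*(2*p-v)*(5*p+9*v+7)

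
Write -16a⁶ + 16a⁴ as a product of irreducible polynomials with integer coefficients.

Factor out 16a⁴ first: what remains is -a² + 1.
Recognize a difference of squares with the parts 1 and a.

-16a⁴(a + 1)(a - 1)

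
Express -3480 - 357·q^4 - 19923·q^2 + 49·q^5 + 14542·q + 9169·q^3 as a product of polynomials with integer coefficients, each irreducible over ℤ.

(7·q - 4)·(7·q - 5)·(q - 1)·(q^2 - 5·q + 174)

Trying the rational-root candidates, q = 5/7 is a root, so (7·q - 5) is a factor; dividing leaves 7·q^4 - 46·q^3 + 1277·q^2 - 1934·q + 696.
Next, q = 1 is a root, giving the factor (q - 1) and quotient 7·q^3 - 39·q^2 + 1238·q - 696.
Continuing, q = 4/7 is a root, so (7·q - 4) divides it; the quotient is q^2 - 5·q + 174.
The quadratic q^2 - 5·q + 174 has discriminant -671 < 0 and is irreducible over ℤ.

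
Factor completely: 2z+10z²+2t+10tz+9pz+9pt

Group: 9p(t+z) + (10z+2)(t+z); both groups contain (t+z).

(9p+10z+2)(t+z)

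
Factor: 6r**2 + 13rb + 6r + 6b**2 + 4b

Group: 2r(3r + 2b) + (3b + 2)(3r + 2b); both groups contain (3r + 2b).

(3r + 2b)(2r + 3b + 2)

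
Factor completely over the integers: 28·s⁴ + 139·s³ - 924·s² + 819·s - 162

(4·s - 3)·(7·s - 2)·(s + 9)·(s - 3)

Among the possible rational roots, s = -9 is a root, so (s + 9) is a factor; dividing leaves 28·s³ - 113·s² + 93·s - 18.
Then s = 2/7 is a root, so (7·s - 2) is a factor; dividing leaves 4·s² - 15·s + 9.
The remaining quadratic factors as (4·s - 3)(s - 3).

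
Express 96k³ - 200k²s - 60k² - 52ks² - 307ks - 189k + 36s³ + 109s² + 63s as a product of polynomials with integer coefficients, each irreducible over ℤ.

(3k - s)(4k - 9s - 7)(8k + 4s + 9)

Group: 3k(32k² - 56ks - 20k - 36s² - 109s - 63) - s(32k² - 56ks - 20k - 36s² - 109s - 63); both groups contain (32k² - 56ks - 20k - 36s² - 109s - 63), so (3k - s) is a factor with cofactor 32k² - 56ks - 20k - 36s² - 109s - 63.
The cofactor groups again: 32k² - 56ks - 20k - 36s² - 109s - 63 = 4k(8k + 4s + 9) + (-9s - 7)(8k + 4s + 9); both groups contain (8k + 4s + 9), giving (4k - 9s - 7)(8k + 4s + 9).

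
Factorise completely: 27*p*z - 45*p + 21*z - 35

(3*z - 5)*(9*p + 7)

Group as (27*p*z - 45*p) + (21*z - 35) = 9*p*(3*z - 5) + 7*(3*z - 5).
Both groups share the factor (3*z - 5).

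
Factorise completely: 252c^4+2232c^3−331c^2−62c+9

By the rational root theorem, c = 1/7 is a root, so (7c−1) divides it; the quotient is 36c^3+324c^2−c−9.
Continuing, c = 1/6 is a root, so (6c−1) divides it; the quotient is 6c^2+55c+9.
The remaining quadratic factors as (6c+1)(c+9).

(6c+1)(6c−1)(7c−1)(c+9)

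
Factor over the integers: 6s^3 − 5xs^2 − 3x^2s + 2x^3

(x − 2s)(x − s)(2x + 3s)

Group: x(2x^2 − xs − 6s^2) − s(2x^2 − xs − 6s^2); both groups contain (2x^2 − xs − 6s^2), so (x − s) is a factor with cofactor 2x^2 − xs − 6s^2.
The cofactor groups again: 2x^2 − xs − 6s^2 = 2x(x − 2s) + 3s(x − 2s); both groups contain (x − 2s), giving (2x + 3s)(x − 2s).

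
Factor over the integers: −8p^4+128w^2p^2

Pull out the common factor 8p^2; 16w^2−p^2 is a difference of squares.

8p^2(4w−p)(4w+p)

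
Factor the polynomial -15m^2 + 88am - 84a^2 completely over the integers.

Group: -14a(6a - 5m) + 3m(6a - 5m); both groups contain (6a - 5m).

-(14a - 3m)(6a - 5m)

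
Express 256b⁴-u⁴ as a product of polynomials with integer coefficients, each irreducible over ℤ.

(4b+u)(4b-u)(16b²+u²)

Write as (16b²)² − (u²)², then factor 16b²-u² once more.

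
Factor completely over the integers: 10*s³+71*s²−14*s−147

By the rational root theorem, s = −7 is a root, giving the factor (s+7) and quotient 10*s²+s−21.
The remaining quadratic factors as (5*s−7)(2*s+3).

(2*s+3)*(5*s−7)*(s+7)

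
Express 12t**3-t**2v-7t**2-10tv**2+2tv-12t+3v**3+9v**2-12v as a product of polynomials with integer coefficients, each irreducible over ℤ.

Group: 3t(4t**2+tv+3t-3v**2+3v) + (-v-4)(4t**2+tv+3t-3v**2+3v); both groups contain (4t**2+tv+3t-3v**2+3v), so (3t-v-4) is a factor with cofactor 4t**2+tv+3t-3v**2+3v.
The cofactor groups again: 4t**2+tv+3t-3v**2+3v = t(4t-3v+3) + v(4t-3v+3); both groups contain (4t-3v+3), giving (t+v)(4t-3v+3).

(3t-v-4)(4t-3v+3)(t+v)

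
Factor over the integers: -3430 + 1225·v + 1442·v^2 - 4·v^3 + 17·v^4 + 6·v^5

Testing divisors of the constant over divisors of the leading coefficient, v = -2 is a root, so (v + 2) divides it; the quotient is 6·v^4 + 5·v^3 - 14·v^2 + 1470·v - 1715.
Next, v = 7/6 is a root, so (6·v - 7) is a factor; dividing leaves v^3 + 2·v^2 + 245.
Then v = -7 is a root, so (v + 7) divides it; the quotient is v^2 - 5·v + 35.
The quadratic v^2 - 5·v + 35 has discriminant -115 < 0 and is irreducible over ℤ.

(6·v - 7)·(v + 2)·(v + 7)·(v^2 - 5·v + 35)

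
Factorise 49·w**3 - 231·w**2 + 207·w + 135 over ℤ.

(7·w + 3)·(7·w - 15)·(w - 3)

By the rational root theorem, w = 15/7 is a root, so (7·w - 15) is a factor; dividing leaves 7·w**2 - 18·w - 9.
The remaining quadratic factors as (7·w + 3)(w - 3).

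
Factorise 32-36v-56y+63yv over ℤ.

Group as (63yv-56y) + (-36v+32) = 7y(9v-8) - 4(9v-8).
Both groups share the factor (9v-8).

(7y-4)(9v-8)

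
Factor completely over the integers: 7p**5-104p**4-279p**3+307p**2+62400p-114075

By the rational root theorem, p = 15 is a root, so (p-15) is a factor; dividing leaves 7p**4+p**3-264p**2-3653p+7605.
Continuing, p = 9 is a root, so (p-9) is a factor; dividing leaves 7p**3+64p**2+312p-845.
Next, p = 13/7 is a root, so (7p-13) is a factor; dividing leaves p**2+11p+65.
The quadratic p**2+11p+65 has discriminant -139 < 0 and is irreducible over ℤ.

(7p-13)(p-15)(p-9)(p**2+11p+65)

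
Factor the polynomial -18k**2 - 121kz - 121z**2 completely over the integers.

-(2k + 11z)(9k + 11z)

Group: -9k(2k + 11z) - 11z(2k + 11z); both groups contain (2k + 11z).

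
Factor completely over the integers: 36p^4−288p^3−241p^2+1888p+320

(2p+5)(3p−8)(6p+1)(p−8)

Trying the rational-root candidates, p = −5/2 is a root, so (2p+5) divides it; the quotient is 18p^3−189p^2+352p+64.
Next, p = 8/3 is a root, so (3p−8) is a factor; dividing leaves 6p^2−47p−8.
The remaining quadratic factors as (6p+1)(p−8).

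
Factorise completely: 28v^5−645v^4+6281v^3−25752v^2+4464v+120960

(4v−15)(7v+12)(v−8)(v^2−13v+84)

Testing divisors of the constant over divisors of the leading coefficient, v = 8 is a root, so (v−8) divides it; the quotient is 28v^4−421v^3+2913v^2−2448v−15120.
Next, v = −12/7 is a root, so (7v+12) divides it; the quotient is 4v^3−67v^2+531v−1260.
Next, v = 15/4 is a root, giving the factor (4v−15) and quotient v^2−13v+84.
The quadratic v^2−13v+84 has discriminant −167 < 0 and is irreducible over ℤ.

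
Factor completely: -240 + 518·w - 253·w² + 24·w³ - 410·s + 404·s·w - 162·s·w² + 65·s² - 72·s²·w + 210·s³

Group: 7·s·(30·s² - 6·s·w - 25·s - 24·w² + 61·w - 30) + (-w + 8)·(30·s² - 6·s·w - 25·s - 24·w² + 61·w - 30); both groups contain (30·s² - 6·s·w - 25·s - 24·w² + 61·w - 30), so (7·s - w + 8) is a factor with cofactor 30·s² - 6·s·w - 25·s - 24·w² + 61·w - 30.
The cofactor groups again: 30·s² - 6·s·w - 25·s - 24·w² + 61·w - 30 = 10·s·(3·s - 3·w + 2) + (8·w - 15)·(3·s - 3·w + 2); both groups contain (3·s - 3·w + 2), giving (10·s + 8·w - 15)·(3·s - 3·w + 2).

(10·s + 8·w - 15)·(3·s - 3·w + 2)·(7·s - w + 8)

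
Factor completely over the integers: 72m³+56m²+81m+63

(9m+7)(8m²+9)

Group as (72m³+81m) + (56m²+63) = 9m(8m²+9) + 7(8m²+9).
Both groups share the factor (8m²+9).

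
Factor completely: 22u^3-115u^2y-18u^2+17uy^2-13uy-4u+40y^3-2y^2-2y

Group: 2u(11u^2-63uy-9u+40y^2-2y-2) + y(11u^2-63uy-9u+40y^2-2y-2); both groups contain (11u^2-63uy-9u+40y^2-2y-2), so (2u+y) is a factor with cofactor 11u^2-63uy-9u+40y^2-2y-2.
The cofactor groups again: 11u^2-63uy-9u+40y^2-2y-2 = 11u(u-5y-1) + (-8y+2)(u-5y-1); both groups contain (u-5y-1), giving (11u-8y+2)(u-5y-1).

(11u-8y+2)(2u+y)(u-5y-1)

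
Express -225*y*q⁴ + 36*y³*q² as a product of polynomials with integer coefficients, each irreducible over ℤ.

9*q²*y*(2*y - 5*q)*(2*y + 5*q)

Factor out 9*y*q², leaving 4*y² - 25*q², which is a difference of two squares.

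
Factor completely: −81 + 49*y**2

(7*y + 9)*(7*y − 9)

Need a pair with product 49·(−81) = −3969 and sum 0: that's 63 and −63.
Split the middle term: 49*y**2 + 63*y − 63*y − 81 = 7*y*(7*y + 9) − 9*(7*y + 9).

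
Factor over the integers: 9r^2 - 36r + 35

Need a pair with product 9·35 = 315 and sum -36: that's -15 and -21.
Split the middle term: 9r^2 - 15r - 21r + 35 = 3r(3r - 5) - 7(3r - 5).

(3r - 5)(3r - 7)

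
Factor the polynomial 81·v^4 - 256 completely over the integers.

Write as (9·v^2)² − (16)², then factor 9·v^2 - 16 once more.

(3·v + 4)·(3·v - 4)·(9·v^2 + 16)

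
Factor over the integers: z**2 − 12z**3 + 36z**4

Pull out the common factor z**2, leaving 36z**2 − 12z + 1.
Recognize a perfect-square trinomial with the parts 6z and 1.

z**2(6z − 1)**2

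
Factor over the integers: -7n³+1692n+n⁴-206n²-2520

(n+15)(n-14)(n-2)(n-6)

By the rational root theorem, n = 14 is a root, so (n-14) divides it; the quotient is n³+7n²-108n+180.
Continuing, n = -15 is a root, so (n+15) is a factor; dividing leaves n²-8n+12.
The remaining quadratic factors as (n-6)(n-2).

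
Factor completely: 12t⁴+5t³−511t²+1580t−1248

(3t−4)(4t−13)(t+8)(t−3)

By the rational root theorem, t = −8 is a root, so (t+8) is a factor; dividing leaves 12t³−91t²+217t−156.
Continuing, t = 4/3 is a root, giving the factor (3t−4) and quotient 4t²−25t+39.
The remaining quadratic factors as (4t−13)(t−3).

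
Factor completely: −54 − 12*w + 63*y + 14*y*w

Group as (14*y*w + 63*y) + (−12*w − 54) = 7*y*(2*w + 9) − 6*(2*w + 9).
Both groups share the factor (2*w + 9).

(2*w + 9)*(7*y − 6)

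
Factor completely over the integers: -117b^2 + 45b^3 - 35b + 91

Group as (45b^3 - 35b) + (-117b^2 + 91) = 5b(9b^2 - 7) - 13(9b^2 - 7).
Both groups share the factor (9b^2 - 7).

(5b - 13)(9b^2 - 7)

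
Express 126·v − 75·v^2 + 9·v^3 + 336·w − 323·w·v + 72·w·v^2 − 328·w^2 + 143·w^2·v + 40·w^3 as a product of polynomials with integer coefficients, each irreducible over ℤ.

(8·w + 3·v)·(w + 3·v − 7)·(5·w + v − 6)

Group: w·(40·w^2 + 23·w·v − 48·w + 3·v^2 − 18·v) + (3·v − 7)·(40·w^2 + 23·w·v − 48·w + 3·v^2 − 18·v); both groups contain (40·w^2 + 23·w·v − 48·w + 3·v^2 − 18·v), so (w + 3·v − 7) is a factor with cofactor 40·w^2 + 23·w·v − 48·w + 3·v^2 − 18·v.
The cofactor groups again: 40·w^2 + 23·w·v − 48·w + 3·v^2 − 18·v = 8·w·(5·w + v − 6) + 3·v·(5·w + v − 6); both groups contain (5·w + v − 6), giving (8·w + 3·v)·(5·w + v − 6).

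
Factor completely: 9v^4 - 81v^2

9v^2(v + 3)(v - 3)

Every term has a factor of 9v^2. Then v^2 - 9 = (v)² − (3)².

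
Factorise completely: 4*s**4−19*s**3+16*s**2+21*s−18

Among the possible rational roots, s = 3 is a root, so (s−3) is a factor; dividing leaves 4*s**3−7*s**2−5*s+6.
Then s = 2 is a root, giving the factor (s−2) and quotient 4*s**2+s−3.
The remaining quadratic factors as (4*s−3)(s+1).

(4*s−3)*(s+1)*(s−2)*(s−3)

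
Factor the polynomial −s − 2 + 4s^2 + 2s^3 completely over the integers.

Group as (2s^3 − s) + (4s^2 − 2) = s(2s^2 − 1) + 2(2s^2 − 1).
Both groups share the factor (2s^2 − 1).

(s + 2)(2s^2 − 1)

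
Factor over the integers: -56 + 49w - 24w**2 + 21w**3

(7w - 8)(3w**2 + 7)

Group as (21w**3 + 49w) + (-24w**2 - 56) = 7w(3w**2 + 7) - 8(3w**2 + 7).
Both groups share the factor (3w**2 + 7).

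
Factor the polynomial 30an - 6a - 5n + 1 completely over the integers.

(5n - 1)(6a - 1)

Group as (30an - 6a) + (-5n + 1) = 6a(5n - 1) - (5n - 1).
Both groups share the factor (5n - 1).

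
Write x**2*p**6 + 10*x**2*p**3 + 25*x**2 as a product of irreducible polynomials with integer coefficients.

x**2*(p**3 + 5)**2

Every term has a factor of x**2; factoring it out leaves p**6 + 10*p**3 + 25.
Recognize a perfect-square trinomial with the parts p**3 and 5.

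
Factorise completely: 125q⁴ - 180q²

Pull out the common factor 5q²; 25q² - 36 is a difference of squares.

5q²(5q + 6)(5q - 6)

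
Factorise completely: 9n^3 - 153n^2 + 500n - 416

By the rational root theorem, n = 13 is a root, so (n - 13) is a factor; dividing leaves 9n^2 - 36n + 32.
The remaining quadratic factors as (3n - 4)(3n - 8).

(3n - 4)(3n - 8)(n - 13)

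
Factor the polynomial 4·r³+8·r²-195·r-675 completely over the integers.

(2·r+9)·(2·r-15)·(r+5)

Trying the rational-root candidates, r = -9/2 is a root, so (2·r+9) is a factor; dividing leaves 2·r²-5·r-75.
The remaining quadratic factors as (r+5)(2·r-15).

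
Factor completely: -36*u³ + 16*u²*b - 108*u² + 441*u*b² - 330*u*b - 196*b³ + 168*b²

Group: 2*u*(-18*u² + 71*u*b - 54*u - 28*b² + 24*b) + 7*b*(-18*u² + 71*u*b - 54*u - 28*b² + 24*b); both groups contain (-18*u² + 71*u*b - 54*u - 28*b² + 24*b), so (2*u + 7*b) is a factor with cofactor -18*u² + 71*u*b - 54*u - 28*b² + 24*b.
The cofactor groups again: -18*u² + 71*u*b - 54*u - 28*b² + 24*b = -9*u*(2*u - 7*b + 6) + 4*b*(2*u - 7*b + 6); both groups contain (2*u - 7*b + 6), giving -(9*u - 4*b)*(2*u - 7*b + 6).

-(9*u - 4*b)*(2*u - 7*b + 6)*(2*u + 7*b)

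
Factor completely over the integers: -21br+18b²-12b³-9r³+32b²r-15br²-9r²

Group: 2b(-6b²+7br+3r²) + (-3r-3)(-6b²+7br+3r²); both groups contain (-6b²+7br+3r²), so (2b-3r-3) is a factor with cofactor -6b²+7br+3r².
The cofactor groups again: -6b²+7br+3r² = -2b(3b+r) + 3r(3b+r); both groups contain (3b+r), giving -(2b-3r)(3b+r).

-(2b-3r)(2b-3r-3)(3b+r)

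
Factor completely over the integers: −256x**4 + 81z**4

(3z − 4x)(3z + 4x)(9z**2 + 16x**2)

Difference of squares twice: with A = 3z and B = 4x, A⁴ − B⁴ = (A² − B²)(A² + B²), and A² − B² factors again.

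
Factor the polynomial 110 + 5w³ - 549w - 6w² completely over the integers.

Trying the rational-root candidates, w = 11 is a root, giving the factor (w - 11) and quotient 5w² + 49w - 10.
The remaining quadratic factors as (w + 10)(5w - 1).

(5w - 1)(w + 10)(w - 11)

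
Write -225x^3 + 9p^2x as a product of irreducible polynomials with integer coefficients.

Every term has a factor of 9x. Then p^2 - 25x^2 = (p)² − (5x)².

9x(p + 5x)(p - 5x)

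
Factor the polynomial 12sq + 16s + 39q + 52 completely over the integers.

(3q + 4)(4s + 13)

Group as (12sq + 16s) + (39q + 52) = 4s(3q + 4) + 13(3q + 4).
Both groups share the factor (3q + 4).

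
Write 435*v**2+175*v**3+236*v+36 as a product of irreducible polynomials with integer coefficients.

(5*v+2)*(5*v+9)*(7*v+2)

Testing divisors of the constant over divisors of the leading coefficient, v = -2/5 is a root, so (5*v+2) divides it; the quotient is 35*v**2+73*v+18.
The remaining quadratic factors as (5*v+9)(7*v+2).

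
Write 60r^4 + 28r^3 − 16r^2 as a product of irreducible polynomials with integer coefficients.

Pull out the common factor 4r^2, then factor the remaining trinomial.

4r^2(3r − 1)(5r + 4)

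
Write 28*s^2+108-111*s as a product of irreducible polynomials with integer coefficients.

(4*s-9)*(7*s-12)

Need a pair with product 28·108 = 3024 and sum -111: that's -63 and -48.
Split the middle term: 28*s^2-63*s - 48*s+108 = 7*s*(4*s-9) - 12*(4*s-9).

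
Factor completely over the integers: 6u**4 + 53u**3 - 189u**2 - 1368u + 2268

Trying the rational-root candidates, u = -6 is a root, so (u + 6) is a factor; dividing leaves 6u**3 + 17u**2 - 291u + 378.
Then u = -9 is a root, so (u + 9) divides it; the quotient is 6u**2 - 37u + 42.
The remaining quadratic factors as (3u - 14)(2u - 3).

(2u - 3)(3u - 14)(u + 6)(u + 9)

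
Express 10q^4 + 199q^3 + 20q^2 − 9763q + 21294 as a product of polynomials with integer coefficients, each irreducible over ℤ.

By the rational root theorem, q = −14 is a root, giving the factor (q + 14) and quotient 10q^3 + 59q^2 − 806q + 1521.
Next, q = 13/5 is a root, so (5q − 13) divides it; the quotient is 2q^2 + 17q − 117.
The remaining quadratic factors as (2q − 9)(q + 13).

(2q − 9)(5q − 13)(q + 13)(q + 14)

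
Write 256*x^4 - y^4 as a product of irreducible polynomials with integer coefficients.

Write as (16*x^2)² − (y^2)², then factor 16*x^2 - y^2 once more.

(4*x + y)*(4*x - y)*(16*x^2 + y^2)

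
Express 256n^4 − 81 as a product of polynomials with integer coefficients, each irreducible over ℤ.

(4n)⁴ − (3)⁴ = ((4n)² − (3)²)((4n)² + (3)²); the first factor splits again, the second (16n^2 + 9) is irreducible.

(4n + 3)(4n − 3)(16n^2 + 9)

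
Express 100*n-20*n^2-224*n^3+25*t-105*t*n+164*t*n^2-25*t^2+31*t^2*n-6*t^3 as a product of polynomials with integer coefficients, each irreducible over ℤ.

Group: 6*t*(-t^2+4*t*n-5*t+32*n^2-20*n) + (-7*n-5)*(-t^2+4*t*n-5*t+32*n^2-20*n); both groups contain (-t^2+4*t*n-5*t+32*n^2-20*n), so (6*t-7*n-5) is a factor with cofactor -t^2+4*t*n-5*t+32*n^2-20*n.
The cofactor groups again: -t^2+4*t*n-5*t+32*n^2-20*n = -t*(t+4*n) + (8*n-5)*(t+4*n); both groups contain (t+4*n), giving -(t-8*n+5)*(t+4*n).

-(6*t-7*n-5)*(t-8*n+5)*(t+4*n)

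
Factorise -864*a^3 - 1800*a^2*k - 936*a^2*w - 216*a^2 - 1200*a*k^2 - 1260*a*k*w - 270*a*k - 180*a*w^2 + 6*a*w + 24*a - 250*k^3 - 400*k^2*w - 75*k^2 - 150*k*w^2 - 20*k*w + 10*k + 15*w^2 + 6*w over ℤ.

Group: 12*a*(-72*a^2 - 120*a*k - 60*a*w - 18*a - 50*k^2 - 50*k*w - 15*k + 5*w + 2) + (5*k + 3*w)*(-72*a^2 - 120*a*k - 60*a*w - 18*a - 50*k^2 - 50*k*w - 15*k + 5*w + 2); both groups contain (-72*a^2 - 120*a*k - 60*a*w - 18*a - 50*k^2 - 50*k*w - 15*k + 5*w + 2), so (12*a + 5*k + 3*w) is a factor with cofactor -72*a^2 - 120*a*k - 60*a*w - 18*a - 50*k^2 - 50*k*w - 15*k + 5*w + 2.
The cofactor groups again: -72*a^2 - 120*a*k - 60*a*w - 18*a - 50*k^2 - 50*k*w - 15*k + 5*w + 2 = -12*a*(6*a + 5*k + 5*w + 2) + (-10*k + 1)*(6*a + 5*k + 5*w + 2); both groups contain (6*a + 5*k + 5*w + 2), giving -(12*a + 10*k - 1)*(6*a + 5*k + 5*w + 2).

-(12*a + 10*k - 1)*(12*a + 5*k + 3*w)*(6*a + 5*k + 5*w + 2)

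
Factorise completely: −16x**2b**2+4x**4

Factor out 4x**2, leaving x**2−4b**2, which is a difference of two squares.

4x**2(x−2b)(x+2b)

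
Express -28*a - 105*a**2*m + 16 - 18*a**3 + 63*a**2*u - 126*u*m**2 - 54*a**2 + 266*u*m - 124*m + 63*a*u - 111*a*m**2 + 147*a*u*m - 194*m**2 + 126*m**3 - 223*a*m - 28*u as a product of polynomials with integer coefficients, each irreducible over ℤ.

-(2*a - 7*u + 7*m + 4)*(3*a + 9*m - 1)*(3*a - 2*m + 4)

Group: 3*a*(-6*a**2 + 21*a*u - 17*a*m - 20*a - 14*u*m + 28*u + 14*m**2 - 20*m - 16) + (9*m - 1)*(-6*a**2 + 21*a*u - 17*a*m - 20*a - 14*u*m + 28*u + 14*m**2 - 20*m - 16); both groups contain (-6*a**2 + 21*a*u - 17*a*m - 20*a - 14*u*m + 28*u + 14*m**2 - 20*m - 16), so (3*a + 9*m - 1) is a factor with cofactor -6*a**2 + 21*a*u - 17*a*m - 20*a - 14*u*m + 28*u + 14*m**2 - 20*m - 16.
The cofactor groups again: -6*a**2 + 21*a*u - 17*a*m - 20*a - 14*u*m + 28*u + 14*m**2 - 20*m - 16 = -2*a*(3*a - 2*m + 4) + (7*u - 7*m - 4)*(3*a - 2*m + 4); both groups contain (3*a - 2*m + 4), giving -(2*a - 7*u + 7*m + 4)*(3*a - 2*m + 4).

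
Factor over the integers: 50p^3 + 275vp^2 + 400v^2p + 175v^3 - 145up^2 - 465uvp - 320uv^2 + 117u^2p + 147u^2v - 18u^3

-(3u - 7v - 2p)(6u - 5v - 5p)(u - 5v - 5p)

Group: 3u(-6u^2 + 35uv + 35up - 25v^2 - 50vp - 25p^2) + (-7v - 2p)(-6u^2 + 35uv + 35up - 25v^2 - 50vp - 25p^2); both groups contain (-6u^2 + 35uv + 35up - 25v^2 - 50vp - 25p^2), so (3u - 7v - 2p) is a factor with cofactor -6u^2 + 35uv + 35up - 25v^2 - 50vp - 25p^2.
The cofactor groups again: -6u^2 + 35uv + 35up - 25v^2 - 50vp - 25p^2 = -u(6u - 5v - 5p) + (5v + 5p)(6u - 5v - 5p); both groups contain (6u - 5v - 5p), giving -(u - 5v - 5p)(6u - 5v - 5p).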